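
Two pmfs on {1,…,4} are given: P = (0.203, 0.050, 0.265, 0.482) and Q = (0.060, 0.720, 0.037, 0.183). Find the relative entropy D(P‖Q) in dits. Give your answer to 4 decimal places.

0.4789 dits

D(P‖Q) = Σ p·log₁₀(p/q).
  0.203·log₁₀(0.203/0.060) = 0.10746
  0.050·log₁₀(0.050/0.720) = -0.05792
  0.265·log₁₀(0.265/0.037) = 0.22659
  0.482·log₁₀(0.482/0.183) = 0.20273
D(P‖Q) = 0.4789 dits.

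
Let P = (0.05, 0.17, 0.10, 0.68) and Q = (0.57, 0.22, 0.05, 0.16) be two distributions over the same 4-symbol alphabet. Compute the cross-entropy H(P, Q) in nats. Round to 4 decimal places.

1.8312 nats

H(P,Q) = −Σ p·ln q.
  −0.05·ln(0.57) = 0.02811
  −0.17·ln(0.22) = 0.25740
  −0.10·ln(0.05) = 0.29957
  −0.68·ln(0.16) = 1.24616
H(P,Q) = 1.8312 nats.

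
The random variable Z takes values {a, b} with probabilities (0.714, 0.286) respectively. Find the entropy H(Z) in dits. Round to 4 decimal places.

0.2599 dits

H(Z) = −Σ p·log₁₀ p.
  −(0.714)·log₁₀(0.714) = 0.10446
  −(0.286)·log₁₀(0.286) = 0.15548
Sum: 0.10446 + 0.15548 = 0.2599 dits.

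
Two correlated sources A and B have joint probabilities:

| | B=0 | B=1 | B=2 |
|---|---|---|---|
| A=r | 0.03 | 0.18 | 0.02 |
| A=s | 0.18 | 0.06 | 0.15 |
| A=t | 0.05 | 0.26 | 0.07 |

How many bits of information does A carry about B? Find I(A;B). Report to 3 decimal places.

Marginals: p(A) = (0.2300, 0.3900, 0.3800), p(B) = (0.2600, 0.5000, 0.2400).
I(A;B) = H(A) + H(B) − H(A,B).
H(A) = 1.5479, H(B) = 1.4994, H(A,B) = 2.7993.
I(A;B) = 1.5479 + 1.4994 − 2.7993 = 0.248 bits.

0.248 bits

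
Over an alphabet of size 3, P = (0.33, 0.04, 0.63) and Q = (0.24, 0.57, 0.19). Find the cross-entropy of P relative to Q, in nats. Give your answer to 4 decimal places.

H(P,Q) = −Σ p·ln q.
  −0.33·ln(0.24) = 0.47095
  −0.04·ln(0.57) = 0.02248
  −0.63·ln(0.19) = 1.04626
H(P,Q) = 1.5397 nats.

1.5397 nats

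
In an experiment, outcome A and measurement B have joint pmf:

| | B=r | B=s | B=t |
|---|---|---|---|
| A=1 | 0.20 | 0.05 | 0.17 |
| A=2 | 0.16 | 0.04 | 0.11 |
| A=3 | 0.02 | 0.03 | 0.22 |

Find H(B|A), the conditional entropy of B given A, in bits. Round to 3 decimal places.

1.260 bits

Chain rule: H(B|A) = H(A,B) − H(A).
Marginals: p(A) = (0.4200, 0.3100, 0.2700), p(B) = (0.3800, 0.1200, 0.5000).
H(A,B) = 2.8193 bits; H(A) = 1.5595 bits.
H(B|A) = 2.8193 − 1.5595 = 1.260 bits.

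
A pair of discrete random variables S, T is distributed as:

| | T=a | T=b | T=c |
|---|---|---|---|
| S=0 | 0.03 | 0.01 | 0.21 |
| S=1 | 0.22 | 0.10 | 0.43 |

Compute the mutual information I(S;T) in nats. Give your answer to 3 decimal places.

0.032 nats

Marginals: p(S) = (0.2500, 0.7500), p(T) = (0.2500, 0.1100, 0.6400).
I(S;T) = H(S) + H(T) − H(S,T).
H(S) = 0.5623, H(T) = 0.8750, H(S,T) = 1.4053.
I(S;T) = 0.5623 + 0.8750 − 1.4053 = 0.032 nats.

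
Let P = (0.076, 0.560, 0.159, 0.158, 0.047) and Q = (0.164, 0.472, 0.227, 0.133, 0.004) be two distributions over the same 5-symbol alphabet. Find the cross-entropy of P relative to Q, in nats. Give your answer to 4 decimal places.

1.3719 nats

H(P,Q) = −Σ p·ln q.
  −0.076·ln(0.164) = 0.13740
  −0.560·ln(0.472) = 0.42043
  −0.159·ln(0.227) = 0.23577
  −0.158·ln(0.133) = 0.31875
  −0.047·ln(0.004) = 0.25951
H(P,Q) = 1.3719 nats.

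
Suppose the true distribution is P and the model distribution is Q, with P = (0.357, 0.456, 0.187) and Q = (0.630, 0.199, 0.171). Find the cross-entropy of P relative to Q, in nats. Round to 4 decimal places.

H(P,Q) = −Σ p·ln q.
  −0.357·ln(0.630) = 0.16495
  −0.456·ln(0.199) = 0.73619
  −0.187·ln(0.171) = 0.33026
H(P,Q) = 1.2314 nats.

1.2314 nats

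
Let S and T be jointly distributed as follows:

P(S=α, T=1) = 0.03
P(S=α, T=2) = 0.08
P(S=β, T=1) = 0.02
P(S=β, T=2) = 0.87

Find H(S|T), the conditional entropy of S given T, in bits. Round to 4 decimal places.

Chain rule: H(S|T) = H(S,T) − H(T).
Marginals: p(S) = (0.1100, 0.8900), p(T) = (0.0500, 0.9500).
H(S,T) = 0.7309 bits; H(T) = 0.2864 bits.
H(S|T) = 0.7309 − 0.2864 = 0.4445 bits.

0.4445 bits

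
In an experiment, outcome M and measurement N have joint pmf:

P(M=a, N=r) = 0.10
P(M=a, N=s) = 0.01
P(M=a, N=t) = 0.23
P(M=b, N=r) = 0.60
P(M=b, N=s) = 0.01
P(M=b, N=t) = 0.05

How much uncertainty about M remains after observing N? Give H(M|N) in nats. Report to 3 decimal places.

Marginals: p(M) = (0.3400, 0.6600), p(N) = (0.7000, 0.0200, 0.2800).
H(M|N) = Σ p(N) · H(M|N=·).
  N=r: p=0.7000, H(M|N=r) = 0.4101
  N=s: p=0.0200, H(M|N=s) = 0.6931
  N=t: p=0.2800, H(M|N=t) = 0.4692
Weighted sum = 0.432 nats.

0.432 nats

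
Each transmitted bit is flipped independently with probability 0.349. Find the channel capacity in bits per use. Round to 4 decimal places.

Binary symmetric channel: C = 1 − h₂(ε) where h₂ is the binary entropy function.
h₂(0.349) = −0.349·log₂0.349 − 0.651·log₂0.651 = 0.9332.
C = 1 − 0.9332 = 0.0668 bits per channel use.

0.0668 bits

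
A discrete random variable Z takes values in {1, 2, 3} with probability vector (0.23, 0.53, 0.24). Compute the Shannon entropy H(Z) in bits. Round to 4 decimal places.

H(Z) = −Σ p·log₂ p.
  −(0.23)·log₂(0.23) = 0.48767
  −(0.53)·log₂(0.53) = 0.48545
  −(0.24)·log₂(0.24) = 0.49413
Sum: 0.48767 + 0.48545 + 0.49413 = 1.4672 bits.

1.4672 bits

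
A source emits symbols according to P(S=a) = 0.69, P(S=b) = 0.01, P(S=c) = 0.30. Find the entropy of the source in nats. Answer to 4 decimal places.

H(S) = −Σ p·ln p.
  −(0.69)·ln(0.69) = 0.25603
  −(0.01)·ln(0.01) = 0.04605
  −(0.30)·ln(0.30) = 0.36119
Sum: 0.25603 + 0.04605 + 0.36119 = 0.6633 nats.

0.6633 nats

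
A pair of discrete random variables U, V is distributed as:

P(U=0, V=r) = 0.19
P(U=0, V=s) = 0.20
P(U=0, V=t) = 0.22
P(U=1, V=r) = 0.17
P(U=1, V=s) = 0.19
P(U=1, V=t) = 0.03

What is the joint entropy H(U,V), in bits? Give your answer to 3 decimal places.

2.442 bits

H(U,V) = −Σ p(x,y)·log₂ p(x,y) over all 6 cells.
  cell (0,r): −0.19·log₂0.19 = 0.4552
  cell (0,s): −0.20·log₂0.20 = 0.4644
  cell (0,t): −0.22·log₂0.22 = 0.4806
  cell (1,r): −0.17·log₂0.17 = 0.4346
  cell (1,s): −0.19·log₂0.19 = 0.4552
  cell (1,t): −0.03·log₂0.03 = 0.1518
Sum = 2.442 bits.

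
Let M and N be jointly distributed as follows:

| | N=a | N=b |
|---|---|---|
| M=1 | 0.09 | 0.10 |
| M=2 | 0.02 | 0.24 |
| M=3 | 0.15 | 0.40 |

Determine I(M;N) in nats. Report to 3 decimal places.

Marginals: p(M) = (0.1900, 0.2600, 0.5500), p(N) = (0.2600, 0.7400).
I(M;N) = Σ p(x,y)·ln[p(x,y)/(p(x)p(y))].
  (1,a): 0.09·ln(1.8219) = 0.0540
  (1,b): 0.10·ln(0.7112) = -0.0341
  (2,a): 0.02·ln(0.2959) = -0.0244
  (2,b): 0.24·ln(1.2474) = 0.0531
  (3,a): 0.15·ln(1.0490) = 0.0072
  (3,b): 0.40·ln(0.9828) = -0.0069
Sum = 0.049 nats.

0.049 nats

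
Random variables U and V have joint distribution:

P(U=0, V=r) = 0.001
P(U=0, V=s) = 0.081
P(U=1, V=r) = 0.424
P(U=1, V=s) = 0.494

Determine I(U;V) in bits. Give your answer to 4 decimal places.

0.0618 bits

Marginals: p(U) = (0.0820, 0.9180), p(V) = (0.4250, 0.5750).
I(U;V) = H(U) + H(V) − H(U,V).
H(U) = 0.4092, H(V) = 0.9837, H(U,V) = 1.3311.
I(U;V) = 0.4092 + 0.9837 − 1.3311 = 0.0618 bits.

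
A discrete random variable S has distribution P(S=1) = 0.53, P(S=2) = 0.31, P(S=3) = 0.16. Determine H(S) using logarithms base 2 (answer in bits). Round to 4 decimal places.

1.4323 bits

H(S) = −Σ p·log₂ p.
  −(0.53)·log₂(0.53) = 0.48545
  −(0.31)·log₂(0.31) = 0.52379
  −(0.16)·log₂(0.16) = 0.42302
Sum: 0.48545 + 0.52379 + 0.42302 = 1.4323 bits.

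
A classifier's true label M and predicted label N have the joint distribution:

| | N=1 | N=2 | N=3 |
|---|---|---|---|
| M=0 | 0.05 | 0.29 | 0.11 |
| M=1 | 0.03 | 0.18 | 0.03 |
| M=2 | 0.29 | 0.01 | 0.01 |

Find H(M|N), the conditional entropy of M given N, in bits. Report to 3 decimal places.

1.034 bits

Chain rule: H(M|N) = H(M,N) − H(N).
Marginals: p(M) = (0.4500, 0.2400, 0.3100), p(N) = (0.3700, 0.4800, 0.1500).
H(M,N) = 2.4839 bits; H(N) = 1.4495 bits.
H(M|N) = 2.4839 − 1.4495 = 1.034 bits.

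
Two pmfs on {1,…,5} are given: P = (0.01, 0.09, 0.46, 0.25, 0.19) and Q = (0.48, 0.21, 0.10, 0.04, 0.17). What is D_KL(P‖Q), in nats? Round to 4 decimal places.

D(P‖Q) = Σ p·ln(p/q).
  0.01·ln(0.01/0.48) = -0.03871
  0.09·ln(0.09/0.21) = -0.07626
  0.46·ln(0.46/0.10) = 0.70199
  0.25·ln(0.25/0.04) = 0.45815
  0.19·ln(0.19/0.17) = 0.02113
D(P‖Q) = 1.0663 nats.

1.0663 nats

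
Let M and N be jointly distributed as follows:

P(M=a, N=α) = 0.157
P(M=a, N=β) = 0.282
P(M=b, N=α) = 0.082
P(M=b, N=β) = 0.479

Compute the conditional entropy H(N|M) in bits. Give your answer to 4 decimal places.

0.7497 bits

Chain rule: H(N|M) = H(M,N) − H(M).
Marginals: p(M) = (0.4390, 0.5610), p(N) = (0.2390, 0.7610).
H(M,N) = 1.7389 bits; H(M) = 0.9892 bits.
H(N|M) = 1.7389 − 0.9892 = 0.7497 bits.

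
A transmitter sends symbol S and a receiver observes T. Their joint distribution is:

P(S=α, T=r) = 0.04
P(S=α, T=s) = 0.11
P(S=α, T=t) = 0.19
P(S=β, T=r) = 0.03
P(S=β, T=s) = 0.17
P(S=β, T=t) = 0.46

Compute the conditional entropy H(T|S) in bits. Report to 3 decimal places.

Marginals: p(S) = (0.3400, 0.6600), p(T) = (0.0700, 0.2800, 0.6500).
H(T|S) = Σ p(S) · H(T|S=·).
  S=α: p=0.3400, H(T|S=α) = 1.3591
  S=β: p=0.6600, H(T|S=β) = 1.0698
Weighted sum = 1.168 bits.

1.168 bits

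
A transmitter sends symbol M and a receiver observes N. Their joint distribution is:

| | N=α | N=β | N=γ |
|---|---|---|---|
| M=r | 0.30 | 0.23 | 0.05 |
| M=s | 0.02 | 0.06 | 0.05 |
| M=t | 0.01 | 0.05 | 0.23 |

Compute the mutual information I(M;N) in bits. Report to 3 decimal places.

Marginals: p(M) = (0.5800, 0.1300, 0.2900), p(N) = (0.3300, 0.3400, 0.3300).
I(M;N) = H(M) + H(N) − H(M,N).
H(M) = 1.3564, H(N) = 1.5848, H(M,N) = 2.5676.
I(M;N) = 1.3564 + 1.5848 − 2.5676 = 0.374 bits.

0.374 bits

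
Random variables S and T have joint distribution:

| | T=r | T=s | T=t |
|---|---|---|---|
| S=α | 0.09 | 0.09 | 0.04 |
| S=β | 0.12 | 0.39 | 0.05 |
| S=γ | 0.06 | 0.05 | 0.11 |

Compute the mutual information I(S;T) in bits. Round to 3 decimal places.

Marginals: p(S) = (0.2200, 0.5600, 0.2200), p(T) = (0.2700, 0.5300, 0.2000).
I(S;T) = H(S) + H(T) − H(S,T).
H(S) = 1.4296, H(T) = 1.4599, H(S,T) = 2.7339.
I(S;T) = 1.4296 + 1.4599 − 2.7339 = 0.156 bits.

0.156 bits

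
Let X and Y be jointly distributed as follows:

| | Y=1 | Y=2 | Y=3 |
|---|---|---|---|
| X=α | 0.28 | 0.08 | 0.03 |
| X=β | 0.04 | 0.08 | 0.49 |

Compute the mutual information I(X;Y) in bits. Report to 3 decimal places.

Marginals: p(X) = (0.3900, 0.6100), p(Y) = (0.3200, 0.1600, 0.5200).
I(X;Y) = H(X) + H(Y) − H(X,Y).
H(X) = 0.9648, H(Y) = 1.4396, H(X,Y) = 1.9390.
I(X;Y) = 0.9648 + 1.4396 − 1.9390 = 0.465 bits.

0.465 bits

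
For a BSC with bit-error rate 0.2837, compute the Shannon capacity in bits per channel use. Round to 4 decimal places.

Binary symmetric channel: C = 1 − h₂(ε) where h₂ is the binary entropy function.
h₂(0.2837) = −0.2837·log₂0.2837 − 0.7163·log₂0.7163 = 0.8604.
C = 1 − 0.8604 = 0.1396 bits per channel use.

0.1396 bits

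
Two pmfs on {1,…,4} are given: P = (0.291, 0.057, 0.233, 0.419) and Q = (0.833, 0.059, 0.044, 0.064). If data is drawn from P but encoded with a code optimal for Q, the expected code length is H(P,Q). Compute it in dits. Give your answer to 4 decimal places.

H(P,Q) = −Σ p·log₁₀ q.
  −0.291·log₁₀(0.833) = 0.02309
  −0.057·log₁₀(0.059) = 0.07006
  −0.233·log₁₀(0.044) = 0.31608
  −0.419·log₁₀(0.064) = 0.50021
H(P,Q) = 0.9094 dits.

0.9094 dits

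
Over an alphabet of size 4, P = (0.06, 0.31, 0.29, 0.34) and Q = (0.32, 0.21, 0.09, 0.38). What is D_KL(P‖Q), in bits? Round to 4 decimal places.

0.4643 bits

D(P‖Q) = Σ p·log₂(p/q).
  0.06·log₂(0.06/0.32) = -0.14490
  0.31·log₂(0.31/0.21) = 0.17418
  0.29·log₂(0.29/0.09) = 0.48954
  0.34·log₂(0.34/0.38) = -0.05456
D(P‖Q) = 0.4643 bits.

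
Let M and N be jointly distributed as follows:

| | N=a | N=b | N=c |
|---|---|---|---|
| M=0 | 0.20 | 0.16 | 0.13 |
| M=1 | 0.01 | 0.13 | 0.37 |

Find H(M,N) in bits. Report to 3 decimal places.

H(M,N) = −Σ p(x,y)·log₂ p(x,y) over all 6 cells.
  cell (0,a): −0.20·log₂0.20 = 0.4644
  cell (0,b): −0.16·log₂0.16 = 0.4230
  cell (0,c): −0.13·log₂0.13 = 0.3826
  cell (1,a): −0.01·log₂0.01 = 0.0664
  cell (1,b): −0.13·log₂0.13 = 0.3826
  cell (1,c): −0.37·log₂0.37 = 0.5307
Sum = 2.250 bits.

2.250 bits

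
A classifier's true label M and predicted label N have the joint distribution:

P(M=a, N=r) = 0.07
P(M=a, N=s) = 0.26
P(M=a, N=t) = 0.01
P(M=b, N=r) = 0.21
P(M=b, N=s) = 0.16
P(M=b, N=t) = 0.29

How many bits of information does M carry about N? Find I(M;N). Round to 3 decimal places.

0.232 bits

Marginals: p(M) = (0.3400, 0.6600), p(N) = (0.2800, 0.4200, 0.3000).
I(M;N) = Σ p(x,y)·log₂[p(x,y)/(p(x)p(y))].
  (a,r): 0.07·log₂(0.7353) = -0.0311
  (a,s): 0.26·log₂(1.8207) = 0.2248
  (a,t): 0.01·log₂(0.0980) = -0.0335
  (b,r): 0.21·log₂(1.1364) = 0.0387
  (b,s): 0.16·log₂(0.5772) = -0.1269
  (b,t): 0.29·log₂(1.4646) = 0.1597
Sum = 0.232 bits.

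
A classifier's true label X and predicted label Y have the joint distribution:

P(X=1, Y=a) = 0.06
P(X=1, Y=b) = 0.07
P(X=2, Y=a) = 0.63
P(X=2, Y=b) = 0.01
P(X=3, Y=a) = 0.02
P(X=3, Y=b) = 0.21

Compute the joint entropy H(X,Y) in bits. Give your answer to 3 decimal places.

H(X,Y) = −Σ p(x,y)·log₂ p(x,y) over all 6 cells.
  cell (1,a): −0.06·log₂0.06 = 0.2435
  cell (1,b): −0.07·log₂0.07 = 0.2686
  cell (2,a): −0.63·log₂0.63 = 0.4199
  cell (2,b): −0.01·log₂0.01 = 0.0664
  cell (3,a): −0.02·log₂0.02 = 0.1129
  cell (3,b): −0.21·log₂0.21 = 0.4728
Sum = 1.584 bits.

1.584 bits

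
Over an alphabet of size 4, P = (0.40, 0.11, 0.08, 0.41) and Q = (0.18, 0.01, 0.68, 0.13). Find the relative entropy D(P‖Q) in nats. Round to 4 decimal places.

0.8829 nats

D(P‖Q) = Σ p·ln(p/q).
  0.40·ln(0.40/0.18) = 0.31940
  0.11·ln(0.11/0.01) = 0.26377
  0.08·ln(0.08/0.68) = -0.17121
  0.41·ln(0.41/0.13) = 0.47094
D(P‖Q) = 0.8829 nats.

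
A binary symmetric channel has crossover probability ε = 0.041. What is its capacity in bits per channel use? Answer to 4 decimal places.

0.7531 bits

Binary symmetric channel: C = 1 − h₂(ε) where h₂ is the binary entropy function.
h₂(0.041) = −0.041·log₂0.041 − 0.959·log₂0.959 = 0.2469.
C = 1 − 0.2469 = 0.7531 bits per channel use.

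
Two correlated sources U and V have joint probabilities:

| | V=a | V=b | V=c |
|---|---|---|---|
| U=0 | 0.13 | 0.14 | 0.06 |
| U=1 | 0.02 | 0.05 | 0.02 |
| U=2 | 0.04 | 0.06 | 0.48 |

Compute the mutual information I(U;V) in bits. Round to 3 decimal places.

0.317 bits

Marginals: p(U) = (0.3300, 0.0900, 0.5800), p(V) = (0.1900, 0.2500, 0.5600).
I(U;V) = H(U) + H(V) − H(U,V).
H(U) = 1.2963, H(V) = 1.4237, H(U,V) = 2.4027.
I(U;V) = 1.2963 + 1.4237 − 2.4027 = 0.317 bits.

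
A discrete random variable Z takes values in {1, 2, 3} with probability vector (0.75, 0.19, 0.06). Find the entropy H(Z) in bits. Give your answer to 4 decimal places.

1.0100 bits

H(Z) = −Σ p·log₂ p.
  −(0.75)·log₂(0.75) = 0.31128
  −(0.19)·log₂(0.19) = 0.45523
  −(0.06)·log₂(0.06) = 0.24353
Sum: 0.31128 + 0.45523 + 0.24353 = 1.0100 bits.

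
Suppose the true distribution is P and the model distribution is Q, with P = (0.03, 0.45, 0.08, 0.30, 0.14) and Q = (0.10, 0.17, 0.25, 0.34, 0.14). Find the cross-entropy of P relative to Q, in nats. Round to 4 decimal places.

1.5763 nats

H(P,Q) = −Σ p·ln q.
  −0.03·ln(0.10) = 0.06908
  −0.45·ln(0.17) = 0.79738
  −0.08·ln(0.25) = 0.11090
  −0.30·ln(0.34) = 0.32364
  −0.14·ln(0.14) = 0.27526
H(P,Q) = 1.5763 nats.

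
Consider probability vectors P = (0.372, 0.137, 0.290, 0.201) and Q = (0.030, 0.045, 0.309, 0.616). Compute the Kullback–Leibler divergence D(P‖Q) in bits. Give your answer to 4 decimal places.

1.2199 bits

D(P‖Q) = Σ p·log₂(p/q).
  0.372·log₂(0.372/0.030) = 1.35120
  0.137·log₂(0.137/0.045) = 0.22005
  0.290·log₂(0.290/0.309) = -0.02655
  0.201·log₂(0.201/0.616) = -0.32476
D(P‖Q) = 1.2199 bits.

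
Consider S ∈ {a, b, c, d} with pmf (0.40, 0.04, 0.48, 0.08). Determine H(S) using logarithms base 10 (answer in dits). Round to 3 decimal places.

H(S) = −Σ p·log₁₀ p.
  −(0.40)·log₁₀(0.40) = 0.1592
  −(0.04)·log₁₀(0.04) = 0.0559
  −(0.48)·log₁₀(0.48) = 0.1530
  −(0.08)·log₁₀(0.08) = 0.0878
Sum: 0.1592 + 0.0559 + 0.1530 + 0.0878 = 0.456 dits.

0.456 dits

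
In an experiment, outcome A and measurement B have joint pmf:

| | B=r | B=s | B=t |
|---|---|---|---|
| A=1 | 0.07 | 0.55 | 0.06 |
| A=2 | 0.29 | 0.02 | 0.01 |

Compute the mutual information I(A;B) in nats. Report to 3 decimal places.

0.334 nats

Marginals: p(A) = (0.6800, 0.3200), p(B) = (0.3600, 0.5700, 0.0700).
I(A;B) = Σ p(x,y)·ln[p(x,y)/(p(x)p(y))].
  (1,r): 0.07·ln(0.2859) = -0.0876
  (1,s): 0.55·ln(1.4190) = 0.1925
  (1,t): 0.06·ln(1.2605) = 0.0139
  (2,r): 0.29·ln(2.5174) = 0.2677
  (2,s): 0.02·ln(0.1096) = -0.0442
  (2,t): 0.01·ln(0.4464) = -0.0081
Sum = 0.334 nats.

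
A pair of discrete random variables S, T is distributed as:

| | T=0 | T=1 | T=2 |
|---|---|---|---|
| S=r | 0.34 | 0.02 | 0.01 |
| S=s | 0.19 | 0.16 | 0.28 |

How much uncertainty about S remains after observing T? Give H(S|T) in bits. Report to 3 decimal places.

0.652 bits

Marginals: p(S) = (0.3700, 0.6300), p(T) = (0.5300, 0.1800, 0.2900).
H(S|T) = Σ p(T) · H(S|T=·).
  T=0: p=0.5300, H(S|T=0) = 0.9414
  T=1: p=0.1800, H(S|T=1) = 0.5033
  T=2: p=0.2900, H(S|T=2) = 0.2164
Weighted sum = 0.652 bits.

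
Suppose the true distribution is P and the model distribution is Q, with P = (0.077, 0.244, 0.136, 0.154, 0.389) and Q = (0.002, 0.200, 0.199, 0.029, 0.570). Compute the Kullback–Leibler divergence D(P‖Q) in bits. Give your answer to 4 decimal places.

D(P‖Q) = Σ p·log₂(p/q).
  0.077·log₂(0.077/0.002) = 0.40554
  0.244·log₂(0.244/0.200) = 0.07000
  0.136·log₂(0.136/0.199) = -0.07469
  0.154·log₂(0.154/0.029) = 0.37096
  0.389·log₂(0.389/0.570) = -0.21441
D(P‖Q) = 0.5574 bits.

0.5574 bits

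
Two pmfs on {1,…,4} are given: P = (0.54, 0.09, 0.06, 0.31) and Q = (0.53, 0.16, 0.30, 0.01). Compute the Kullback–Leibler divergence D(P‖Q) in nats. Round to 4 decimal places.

0.9263 nats

D(P‖Q) = Σ p·ln(p/q).
  0.54·ln(0.54/0.53) = 0.01009
  0.09·ln(0.09/0.16) = -0.05178
  0.06·ln(0.06/0.30) = -0.09657
  0.31·ln(0.31/0.01) = 1.06454
D(P‖Q) = 0.9263 nats.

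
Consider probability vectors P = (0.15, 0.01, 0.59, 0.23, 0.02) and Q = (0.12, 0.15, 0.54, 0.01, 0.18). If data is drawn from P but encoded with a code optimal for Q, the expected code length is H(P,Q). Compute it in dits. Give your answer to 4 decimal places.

H(P,Q) = −Σ p·log₁₀ q.
  −0.15·log₁₀(0.12) = 0.13812
  −0.01·log₁₀(0.15) = 0.00824
  −0.59·log₁₀(0.54) = 0.15789
  −0.23·log₁₀(0.01) = 0.46000
  −0.02·log₁₀(0.18) = 0.01489
H(P,Q) = 0.7791 dits.

0.7791 dits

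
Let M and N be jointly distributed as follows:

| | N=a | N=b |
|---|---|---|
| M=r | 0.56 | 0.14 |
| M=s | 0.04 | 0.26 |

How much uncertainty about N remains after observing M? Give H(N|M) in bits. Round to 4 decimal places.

Chain rule: H(N|M) = H(M,N) − H(M).
Marginals: p(M) = (0.7000, 0.3000), p(N) = (0.6000, 0.4000).
H(M,N) = 1.5566 bits; H(M) = 0.8813 bits.
H(N|M) = 1.5566 − 0.8813 = 0.6753 bits.

0.6753 bits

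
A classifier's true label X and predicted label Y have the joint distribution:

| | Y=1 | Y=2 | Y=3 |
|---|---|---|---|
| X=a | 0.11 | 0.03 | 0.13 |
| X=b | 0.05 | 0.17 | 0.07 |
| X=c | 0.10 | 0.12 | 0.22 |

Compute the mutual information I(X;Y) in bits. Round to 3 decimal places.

0.122 bits

Marginals: p(X) = (0.2700, 0.2900, 0.4400), p(Y) = (0.2600, 0.3200, 0.4200).
I(X;Y) = Σ p(x,y)·log₂[p(x,y)/(p(x)p(y))].
  (a,1): 0.11·log₂(1.5670) = 0.0713
  (a,2): 0.03·log₂(0.3472) = -0.0458
  (a,3): 0.13·log₂(1.1464) = 0.0256
  (b,1): 0.05·log₂(0.6631) = -0.0296
  (b,2): 0.17·log₂(1.8319) = 0.1485
  (b,3): 0.07·log₂(0.5747) = -0.0559
  (c,1): 0.10·log₂(0.8741) = -0.0194
  (c,2): 0.12·log₂(0.8523) = -0.0277
  (c,3): 0.22·log₂(1.1905) = 0.0553
Sum = 0.122 bits.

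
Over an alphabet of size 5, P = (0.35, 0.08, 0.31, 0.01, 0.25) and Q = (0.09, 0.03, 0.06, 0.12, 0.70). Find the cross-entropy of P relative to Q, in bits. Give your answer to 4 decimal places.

H(P,Q) = −Σ p·log₂ q.
  −0.35·log₂(0.09) = 1.21588
  −0.08·log₂(0.03) = 0.40471
  −0.31·log₂(0.06) = 1.25826
  −0.01·log₂(0.12) = 0.03059
  −0.25·log₂(0.70) = 0.12864
H(P,Q) = 3.0381 bits.

3.0381 bits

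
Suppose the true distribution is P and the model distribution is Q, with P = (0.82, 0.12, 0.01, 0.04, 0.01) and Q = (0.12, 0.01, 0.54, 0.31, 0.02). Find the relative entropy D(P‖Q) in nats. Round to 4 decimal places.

1.7453 nats

D(P‖Q) = Σ p·ln(p/q).
  0.82·ln(0.82/0.12) = 1.57589
  0.12·ln(0.12/0.01) = 0.29819
  0.01·ln(0.01/0.54) = -0.03989
  0.04·ln(0.04/0.31) = -0.08191
  0.01·ln(0.01/0.02) = -0.00693
D(P‖Q) = 1.7453 nats.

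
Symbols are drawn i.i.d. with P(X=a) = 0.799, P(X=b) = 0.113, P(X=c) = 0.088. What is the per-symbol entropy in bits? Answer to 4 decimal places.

0.9227 bits

H(X) = −Σ p·log₂ p.
  −(0.799)·log₂(0.799) = 0.25866
  −(0.113)·log₂(0.113) = 0.35545
  −(0.088)·log₂(0.088) = 0.30856
Sum: 0.25866 + 0.35545 + 0.30856 = 0.9227 bits.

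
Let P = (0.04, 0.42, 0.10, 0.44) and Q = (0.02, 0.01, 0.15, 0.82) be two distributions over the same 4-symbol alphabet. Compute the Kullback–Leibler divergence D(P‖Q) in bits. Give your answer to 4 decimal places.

D(P‖Q) = Σ p·log₂(p/q).
  0.04·log₂(0.04/0.02) = 0.04000
  0.42·log₂(0.42/0.01) = 2.26477
  0.10·log₂(0.10/0.15) = -0.05850
  0.44·log₂(0.44/0.82) = -0.39517
D(P‖Q) = 1.8511 bits.

1.8511 bits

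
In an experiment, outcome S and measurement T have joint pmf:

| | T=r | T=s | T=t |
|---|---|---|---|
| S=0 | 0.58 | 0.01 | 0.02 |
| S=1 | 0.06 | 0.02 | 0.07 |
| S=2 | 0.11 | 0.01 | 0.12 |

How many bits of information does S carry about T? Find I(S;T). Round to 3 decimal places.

Marginals: p(S) = (0.6100, 0.1500, 0.2400), p(T) = (0.7500, 0.0400, 0.2100).
I(S;T) = Σ p(x,y)·log₂[p(x,y)/(p(x)p(y))].
  (0,r): 0.58·log₂(1.2678) = 0.1985
  (0,s): 0.01·log₂(0.4098) = -0.0129
  (0,t): 0.02·log₂(0.1561) = -0.0536
  (1,r): 0.06·log₂(0.5333) = -0.0544
  (1,s): 0.02·log₂(3.3333) = 0.0347
  (1,t): 0.07·log₂(2.2222) = 0.0806
  (2,r): 0.11·log₂(0.6111) = -0.0782
  (2,s): 0.01·log₂(1.0417) = 0.0006
  (2,t): 0.12·log₂(2.3810) = 0.1502
Sum = 0.266 bits.

0.266 bits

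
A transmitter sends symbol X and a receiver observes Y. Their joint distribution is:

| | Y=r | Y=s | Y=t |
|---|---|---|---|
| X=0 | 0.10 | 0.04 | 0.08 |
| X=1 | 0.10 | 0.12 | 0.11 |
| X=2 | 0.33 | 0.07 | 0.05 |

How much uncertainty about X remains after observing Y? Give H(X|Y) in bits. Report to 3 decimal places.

1.404 bits

Marginals: p(X) = (0.2200, 0.3300, 0.4500), p(Y) = (0.5300, 0.2300, 0.2400).
H(X|Y) = Σ p(Y) · H(X|Y=·).
  Y=r: p=0.5300, H(X|Y=r) = 1.3335
  Y=s: p=0.2300, H(X|Y=s) = 1.4509
  Y=t: p=0.2400, H(X|Y=t) = 1.5157
Weighted sum = 1.404 bits.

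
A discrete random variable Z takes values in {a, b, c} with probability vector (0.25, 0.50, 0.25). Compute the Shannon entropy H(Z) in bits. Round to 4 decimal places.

1.5000 bits

H(Z) = −Σ p·log₂ p.
  −(0.25)·log₂(0.25) = 0.50000
  −(0.50)·log₂(0.50) = 0.50000
  −(0.25)·log₂(0.25) = 0.50000
Sum: 0.50000 + 0.50000 + 0.50000 = 1.5000 bits.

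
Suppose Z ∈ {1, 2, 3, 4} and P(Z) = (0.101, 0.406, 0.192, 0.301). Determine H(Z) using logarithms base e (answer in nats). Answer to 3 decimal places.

H(Z) = −Σ p·ln p.
  −(0.101)·ln(0.101) = 0.2316
  −(0.406)·ln(0.406) = 0.3660
  −(0.192)·ln(0.192) = 0.3168
  −(0.301)·ln(0.301) = 0.3614
Sum: 0.2316 + 0.3660 + 0.3168 + 0.3614 = 1.276 nats.

1.276 nats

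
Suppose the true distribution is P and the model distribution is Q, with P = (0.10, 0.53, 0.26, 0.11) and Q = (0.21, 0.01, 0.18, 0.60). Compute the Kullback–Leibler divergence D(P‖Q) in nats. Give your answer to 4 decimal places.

D(P‖Q) = Σ p·ln(p/q).
  0.10·ln(0.10/0.21) = -0.07419
  0.53·ln(0.53/0.01) = 2.10425
  0.26·ln(0.26/0.18) = 0.09561
  0.11·ln(0.11/0.60) = -0.18661
D(P‖Q) = 1.9391 nats.

1.9391 nats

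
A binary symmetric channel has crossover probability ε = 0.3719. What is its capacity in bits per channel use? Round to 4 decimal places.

Binary symmetric channel: C = 1 − h₂(ε) where h₂ is the binary entropy function.
h₂(0.3719) = −0.3719·log₂0.3719 − 0.6281·log₂0.6281 = 0.9521.
C = 1 − 0.9521 = 0.0479 bits per channel use.

0.0479 bits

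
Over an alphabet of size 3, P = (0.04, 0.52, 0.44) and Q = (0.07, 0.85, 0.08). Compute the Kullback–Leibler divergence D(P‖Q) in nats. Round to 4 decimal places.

D(P‖Q) = Σ p·ln(p/q).
  0.04·ln(0.04/0.07) = -0.02238
  0.52·ln(0.52/0.85) = -0.25553
  0.44·ln(0.44/0.08) = 0.75009
D(P‖Q) = 0.4722 nats.

0.4722 nats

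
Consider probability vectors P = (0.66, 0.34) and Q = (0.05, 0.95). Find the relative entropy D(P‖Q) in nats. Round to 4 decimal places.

D(P‖Q) = Σ p·ln(p/q).
  0.66·ln(0.66/0.05) = 1.70294
  0.34·ln(0.34/0.95) = -0.34936
D(P‖Q) = 1.3536 nats.

1.3536 nats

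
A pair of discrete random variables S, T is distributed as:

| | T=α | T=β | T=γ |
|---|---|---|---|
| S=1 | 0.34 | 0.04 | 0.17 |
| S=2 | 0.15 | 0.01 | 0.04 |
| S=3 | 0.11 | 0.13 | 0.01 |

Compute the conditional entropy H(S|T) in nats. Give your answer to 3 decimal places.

Chain rule: H(S|T) = H(S,T) − H(T).
Marginals: p(S) = (0.5500, 0.2000, 0.2500), p(T) = (0.6000, 0.1800, 0.2200).
H(S,T) = 1.8102 nats; H(T) = 0.9483 nats.
H(S|T) = 1.8102 − 0.9483 = 0.862 nats.

0.862 nats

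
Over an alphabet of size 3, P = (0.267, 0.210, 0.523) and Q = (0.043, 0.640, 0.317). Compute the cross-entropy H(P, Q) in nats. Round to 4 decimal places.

H(P,Q) = −Σ p·ln q.
  −0.267·ln(0.043) = 0.84013
  −0.210·ln(0.640) = 0.09372
  −0.523·ln(0.317) = 0.60085
H(P,Q) = 1.5347 nats.

1.5347 nats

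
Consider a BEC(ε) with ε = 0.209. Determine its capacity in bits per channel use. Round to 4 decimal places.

0.7910 bits

Binary erasure channel: capacity C = 1 − ε.
C = 1 − 0.209 = 0.7910 bits per channel use.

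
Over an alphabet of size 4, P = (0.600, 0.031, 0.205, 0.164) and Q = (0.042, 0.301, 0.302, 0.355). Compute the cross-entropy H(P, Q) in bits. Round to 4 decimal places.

3.3969 bits

H(P,Q) = −Σ p·log₂ q.
  −0.600·log₂(0.042) = 2.74408
  −0.031·log₂(0.301) = 0.05370
  −0.205·log₂(0.302) = 0.35411
  −0.164·log₂(0.355) = 0.24503
H(P,Q) = 3.3969 bits.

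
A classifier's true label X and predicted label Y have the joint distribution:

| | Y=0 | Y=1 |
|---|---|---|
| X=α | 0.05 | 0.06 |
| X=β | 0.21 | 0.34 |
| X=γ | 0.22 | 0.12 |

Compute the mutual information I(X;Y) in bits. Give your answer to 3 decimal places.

0.043 bits

Marginals: p(X) = (0.1100, 0.5500, 0.3400), p(Y) = (0.4800, 0.5200).
I(X;Y) = H(X) + H(Y) − H(X,Y).
H(X) = 1.3538, H(Y) = 0.9988, H(X,Y) = 2.3093.
I(X;Y) = 1.3538 + 0.9988 − 2.3093 = 0.043 bits.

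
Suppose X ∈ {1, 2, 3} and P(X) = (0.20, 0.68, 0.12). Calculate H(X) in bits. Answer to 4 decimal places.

1.2098 bits

H(X) = −Σ p·log₂ p.
  −(0.20)·log₂(0.20) = 0.46439
  −(0.68)·log₂(0.68) = 0.37835
  −(0.12)·log₂(0.12) = 0.36707
Sum: 0.46439 + 0.37835 + 0.36707 = 1.2098 bits.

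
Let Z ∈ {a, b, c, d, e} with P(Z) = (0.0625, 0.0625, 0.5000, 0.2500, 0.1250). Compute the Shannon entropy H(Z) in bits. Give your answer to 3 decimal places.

1.875 bits

H(Z) = −Σ p·log₂ p.
  −(0.0625)·log₂(0.0625) = 0.2500
  −(0.0625)·log₂(0.0625) = 0.2500
  −(0.5000)·log₂(0.5000) = 0.5000
  −(0.2500)·log₂(0.2500) = 0.5000
  −(0.1250)·log₂(0.1250) = 0.3750
Sum: 0.2500 + 0.2500 + 0.5000 + 0.5000 + 0.3750 = 1.875 bits.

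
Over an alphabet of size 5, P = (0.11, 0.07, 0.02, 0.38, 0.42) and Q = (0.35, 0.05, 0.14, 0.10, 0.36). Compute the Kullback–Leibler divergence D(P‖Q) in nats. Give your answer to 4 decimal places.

D(P‖Q) = Σ p·ln(p/q).
  0.11·ln(0.11/0.35) = -0.12732
  0.07·ln(0.07/0.05) = 0.02355
  0.02·ln(0.02/0.14) = -0.03892
  0.38·ln(0.38/0.10) = 0.50730
  0.42·ln(0.42/0.36) = 0.06474
D(P‖Q) = 0.4294 nats.

0.4294 nats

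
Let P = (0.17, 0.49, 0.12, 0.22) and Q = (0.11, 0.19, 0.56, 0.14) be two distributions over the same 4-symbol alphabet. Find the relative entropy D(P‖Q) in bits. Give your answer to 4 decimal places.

0.6533 bits

D(P‖Q) = Σ p·log₂(p/q).
  0.17·log₂(0.17/0.11) = 0.10677
  0.49·log₂(0.49/0.19) = 0.66972
  0.12·log₂(0.12/0.56) = -0.26669
  0.22·log₂(0.22/0.14) = 0.14346
D(P‖Q) = 0.6533 bits.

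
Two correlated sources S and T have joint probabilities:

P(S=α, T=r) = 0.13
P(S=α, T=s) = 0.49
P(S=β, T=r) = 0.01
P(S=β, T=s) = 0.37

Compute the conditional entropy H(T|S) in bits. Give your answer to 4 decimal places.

0.5261 bits

Marginals: p(S) = (0.6200, 0.3800), p(T) = (0.1400, 0.8600).
H(T|S) = Σ p(S) · H(T|S=·).
  S=α: p=0.6200, H(T|S=α) = 0.7409
  S=β: p=0.3800, H(T|S=β) = 0.1756
Weighted sum = 0.5261 bits.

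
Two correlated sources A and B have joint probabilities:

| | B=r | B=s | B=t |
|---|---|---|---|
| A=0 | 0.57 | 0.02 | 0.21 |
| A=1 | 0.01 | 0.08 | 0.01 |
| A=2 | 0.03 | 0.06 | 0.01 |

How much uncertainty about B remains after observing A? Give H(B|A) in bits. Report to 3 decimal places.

Chain rule: H(B|A) = H(A,B) − H(A).
Marginals: p(A) = (0.8000, 0.1000, 0.1000), p(B) = (0.6100, 0.1600, 0.2300).
H(A,B) = 1.9341 bits; H(A) = 0.9219 bits.
H(B|A) = 1.9341 − 0.9219 = 1.012 bits.

1.012 bits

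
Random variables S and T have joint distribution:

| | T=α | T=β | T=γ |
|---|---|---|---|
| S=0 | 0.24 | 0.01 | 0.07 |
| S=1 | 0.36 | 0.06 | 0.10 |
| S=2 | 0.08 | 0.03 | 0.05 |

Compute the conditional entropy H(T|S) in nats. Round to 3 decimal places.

0.801 nats

Marginals: p(S) = (0.3200, 0.5200, 0.1600), p(T) = (0.6800, 0.1000, 0.2200).
H(T|S) = Σ p(S) · H(T|S=·).
  S=0: p=0.3200, H(T|S=0) = 0.6565
  S=1: p=0.5200, H(T|S=1) = 0.8208
  S=2: p=0.1600, H(T|S=2) = 1.0239
Weighted sum = 0.801 nats.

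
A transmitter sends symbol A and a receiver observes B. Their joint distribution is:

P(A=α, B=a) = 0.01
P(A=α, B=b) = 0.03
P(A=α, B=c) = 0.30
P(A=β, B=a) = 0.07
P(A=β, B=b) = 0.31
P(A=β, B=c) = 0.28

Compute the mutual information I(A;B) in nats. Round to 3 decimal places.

0.108 nats

Marginals: p(A) = (0.3400, 0.6600), p(B) = (0.0800, 0.3400, 0.5800).
I(A;B) = Σ p(x,y)·ln[p(x,y)/(p(x)p(y))].
  (α,a): 0.01·ln(0.3676) = -0.0100
  (α,b): 0.03·ln(0.2595) = -0.0405
  (α,c): 0.30·ln(1.5213) = 0.1259
  (β,a): 0.07·ln(1.3258) = 0.0197
  (β,b): 0.31·ln(1.3815) = 0.1002
  (β,c): 0.28·ln(0.7315) = -0.0876
Sum = 0.108 nats.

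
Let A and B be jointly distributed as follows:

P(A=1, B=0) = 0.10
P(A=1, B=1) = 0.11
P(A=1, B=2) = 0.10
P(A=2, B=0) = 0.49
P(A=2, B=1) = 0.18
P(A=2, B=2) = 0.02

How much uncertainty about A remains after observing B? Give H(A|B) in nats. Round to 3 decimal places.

0.515 nats

Marginals: p(A) = (0.3100, 0.6900), p(B) = (0.5900, 0.2900, 0.1200).
H(A|B) = Σ p(B) · H(A|B=·).
  B=0: p=0.5900, H(A|B=0) = 0.4551
  B=1: p=0.2900, H(A|B=1) = 0.6637
  B=2: p=0.1200, H(A|B=2) = 0.4506
Weighted sum = 0.515 nats.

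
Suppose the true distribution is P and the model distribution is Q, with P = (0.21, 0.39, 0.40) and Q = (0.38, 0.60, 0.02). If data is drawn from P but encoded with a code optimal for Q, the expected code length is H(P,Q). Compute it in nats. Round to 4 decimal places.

H(P,Q) = −Σ p·ln q.
  −0.21·ln(0.38) = 0.20319
  −0.39·ln(0.60) = 0.19922
  −0.40·ln(0.02) = 1.56481
H(P,Q) = 1.9672 nats.

1.9672 nats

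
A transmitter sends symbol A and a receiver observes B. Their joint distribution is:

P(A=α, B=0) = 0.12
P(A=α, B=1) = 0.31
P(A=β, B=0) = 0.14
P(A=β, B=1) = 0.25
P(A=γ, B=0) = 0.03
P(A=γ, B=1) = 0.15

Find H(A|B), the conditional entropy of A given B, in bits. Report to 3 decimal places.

Marginals: p(A) = (0.4300, 0.3900, 0.1800), p(B) = (0.2900, 0.7100).
H(A|B) = Σ p(B) · H(A|B=·).
  B=0: p=0.2900, H(A|B=0) = 1.3726
  B=1: p=0.7100, H(A|B=1) = 1.5261
Weighted sum = 1.482 bits.

1.482 bits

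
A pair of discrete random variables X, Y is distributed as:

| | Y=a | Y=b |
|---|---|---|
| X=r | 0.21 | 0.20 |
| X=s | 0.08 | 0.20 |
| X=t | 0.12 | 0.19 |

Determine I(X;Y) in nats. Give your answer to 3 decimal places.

Marginals: p(X) = (0.4100, 0.2800, 0.3100), p(Y) = (0.4100, 0.5900).
I(X;Y) = H(X) + H(Y) − H(X,Y).
H(X) = 1.0851, H(Y) = 0.6769, H(X,Y) = 1.7435.
I(X;Y) = 1.0851 + 0.6769 − 1.7435 = 0.018 nats.

0.018 nats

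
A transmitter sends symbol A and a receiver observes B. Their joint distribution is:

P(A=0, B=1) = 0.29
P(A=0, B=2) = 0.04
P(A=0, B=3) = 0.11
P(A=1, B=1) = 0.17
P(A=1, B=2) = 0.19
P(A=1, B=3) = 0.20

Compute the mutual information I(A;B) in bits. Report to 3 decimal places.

Marginals: p(A) = (0.4400, 0.5600), p(B) = (0.4600, 0.2300, 0.3100).
I(A;B) = H(A) + H(B) − H(A,B).
H(A) = 0.9896, H(B) = 1.5268, H(A,B) = 2.4081.
I(A;B) = 0.9896 + 1.5268 − 2.4081 = 0.108 bits.

0.108 bits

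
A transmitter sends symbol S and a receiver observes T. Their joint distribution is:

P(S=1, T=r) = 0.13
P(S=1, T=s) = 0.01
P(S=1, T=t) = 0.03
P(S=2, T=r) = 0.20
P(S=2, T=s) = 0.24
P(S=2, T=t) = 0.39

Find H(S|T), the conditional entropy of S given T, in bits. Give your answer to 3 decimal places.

0.536 bits

Marginals: p(S) = (0.1700, 0.8300), p(T) = (0.3300, 0.2500, 0.4200).
H(S|T) = Σ p(T) · H(S|T=·).
  T=r: p=0.3300, H(S|T=r) = 0.9673
  T=s: p=0.2500, H(S|T=s) = 0.2423
  T=t: p=0.4200, H(S|T=t) = 0.3712
Weighted sum = 0.536 bits.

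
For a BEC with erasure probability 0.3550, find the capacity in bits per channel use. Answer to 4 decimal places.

Binary erasure channel: capacity C = 1 − ε.
C = 1 − 0.3550 = 0.6450 bits per channel use.

0.6450 bits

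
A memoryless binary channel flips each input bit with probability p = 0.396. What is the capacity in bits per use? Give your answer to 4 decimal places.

0.0314 bits

Binary symmetric channel: C = 1 − h₂(ε) where h₂ is the binary entropy function.
h₂(0.396) = −0.396·log₂0.396 − 0.604·log₂0.604 = 0.9686.
C = 1 − 0.9686 = 0.0314 bits per channel use.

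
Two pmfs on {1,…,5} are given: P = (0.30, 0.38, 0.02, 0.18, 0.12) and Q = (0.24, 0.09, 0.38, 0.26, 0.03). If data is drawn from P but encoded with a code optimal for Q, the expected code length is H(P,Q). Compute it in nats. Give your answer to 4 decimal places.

2.0258 nats

H(P,Q) = −Σ p·ln q.
  −0.30·ln(0.24) = 0.42813
  −0.38·ln(0.09) = 0.91502
  −0.02·ln(0.38) = 0.01935
  −0.18·ln(0.26) = 0.24247
  −0.12·ln(0.03) = 0.42079
H(P,Q) = 2.0258 nats.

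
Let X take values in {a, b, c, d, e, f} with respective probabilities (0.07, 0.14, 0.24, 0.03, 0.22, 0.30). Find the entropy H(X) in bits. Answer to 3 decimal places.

2.313 bits

H(X) = −Σ p·log₂ p.
  −(0.07)·log₂(0.07) = 0.2686
  −(0.14)·log₂(0.14) = 0.3971
  −(0.24)·log₂(0.24) = 0.4941
  −(0.03)·log₂(0.03) = 0.1518
  −(0.22)·log₂(0.22) = 0.4806
  −(0.30)·log₂(0.30) = 0.5211
Sum: 0.2686 + 0.3971 + 0.4941 + 0.1518 + 0.4806 + 0.5211 = 2.313 bits.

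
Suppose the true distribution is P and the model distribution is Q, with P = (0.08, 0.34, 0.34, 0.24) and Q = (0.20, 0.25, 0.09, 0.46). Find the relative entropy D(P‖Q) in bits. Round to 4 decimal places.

D(P‖Q) = Σ p·log₂(p/q).
  0.08·log₂(0.08/0.20) = -0.10575
  0.34·log₂(0.34/0.25) = 0.15083
  0.34·log₂(0.34/0.09) = 0.65196
  0.24·log₂(0.24/0.46) = -0.22526
D(P‖Q) = 0.4718 bits.

0.4718 bits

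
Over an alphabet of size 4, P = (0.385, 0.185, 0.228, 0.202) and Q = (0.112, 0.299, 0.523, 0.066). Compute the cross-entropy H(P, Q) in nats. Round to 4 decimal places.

1.7631 nats

H(P,Q) = −Σ p·ln q.
  −0.385·ln(0.112) = 0.84286
  −0.185·ln(0.299) = 0.22335
  −0.228·ln(0.523) = 0.14778
  −0.202·ln(0.066) = 0.54906
H(P,Q) = 1.7631 nats.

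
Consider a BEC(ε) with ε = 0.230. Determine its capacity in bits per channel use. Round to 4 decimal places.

0.7700 bits

Binary erasure channel: capacity C = 1 − ε.
C = 1 − 0.230 = 0.7700 bits per channel use.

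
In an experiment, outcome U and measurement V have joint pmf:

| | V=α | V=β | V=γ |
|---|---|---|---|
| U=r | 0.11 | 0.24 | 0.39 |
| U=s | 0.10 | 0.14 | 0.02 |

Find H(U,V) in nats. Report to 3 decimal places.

1.536 nats

H(U,V) = −Σ p(x,y)·ln p(x,y) over all 6 cells.
  cell (r,α): −0.11·ln0.11 = 0.2428
  cell (r,β): −0.24·ln0.24 = 0.3425
  cell (r,γ): −0.39·ln0.39 = 0.3672
  cell (s,α): −0.10·ln0.10 = 0.2303
  cell (s,β): −0.14·ln0.14 = 0.2753
  cell (s,γ): −0.02·ln0.02 = 0.0782
Sum = 1.536 nats.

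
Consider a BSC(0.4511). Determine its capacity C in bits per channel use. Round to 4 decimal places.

Binary symmetric channel: C = 1 − h₂(ε) where h₂ is the binary entropy function.
h₂(0.4511) = −0.4511·log₂0.4511 − 0.5489·log₂0.5489 = 0.9931.
C = 1 − 0.9931 = 0.0069 bits per channel use.

0.0069 bits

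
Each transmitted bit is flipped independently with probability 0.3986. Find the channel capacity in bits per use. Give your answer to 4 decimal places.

0.0299 bits

Binary symmetric channel: C = 1 − h₂(ε) where h₂ is the binary entropy function.
h₂(0.3986) = −0.3986·log₂0.3986 − 0.6014·log₂0.6014 = 0.9701.
C = 1 − 0.9701 = 0.0299 bits per channel use.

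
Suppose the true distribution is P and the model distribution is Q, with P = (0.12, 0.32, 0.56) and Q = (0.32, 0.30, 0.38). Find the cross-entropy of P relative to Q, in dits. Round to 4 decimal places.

0.4620 dits

H(P,Q) = −Σ p·log₁₀ q.
  −0.12·log₁₀(0.32) = 0.05938
  −0.32·log₁₀(0.30) = 0.16732
  −0.56·log₁₀(0.38) = 0.23532
H(P,Q) = 0.4620 dits.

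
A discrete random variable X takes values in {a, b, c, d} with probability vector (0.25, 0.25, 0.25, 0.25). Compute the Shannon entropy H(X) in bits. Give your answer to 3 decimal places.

2.000 bits

H(X) = −Σ p·log₂ p.
  −(0.25)·log₂(0.25) = 0.5000
  −(0.25)·log₂(0.25) = 0.5000
  −(0.25)·log₂(0.25) = 0.5000
  −(0.25)·log₂(0.25) = 0.5000
Sum: 0.5000 + 0.5000 + 0.5000 + 0.5000 = 2.000 bits.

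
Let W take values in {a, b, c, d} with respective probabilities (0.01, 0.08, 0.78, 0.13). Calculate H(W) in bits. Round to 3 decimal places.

1.020 bits

H(W) = −Σ p·log₂ p.
  −(0.01)·log₂(0.01) = 0.0664
  −(0.08)·log₂(0.08) = 0.2915
  −(0.78)·log₂(0.78) = 0.2796
  −(0.13)·log₂(0.13) = 0.3826
Sum: 0.0664 + 0.2915 + 0.2796 + 0.3826 = 1.020 bits.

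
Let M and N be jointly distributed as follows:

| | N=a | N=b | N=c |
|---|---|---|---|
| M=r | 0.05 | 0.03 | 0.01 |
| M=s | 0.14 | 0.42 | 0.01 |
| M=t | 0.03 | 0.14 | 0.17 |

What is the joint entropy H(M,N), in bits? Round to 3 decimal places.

2.407 bits

H(M,N) = −Σ p(x,y)·log₂ p(x,y) over all 9 cells.
  cell (r,a): −0.05·log₂0.05 = 0.2161
  cell (r,b): −0.03·log₂0.03 = 0.1518
  cell (r,c): −0.01·log₂0.01 = 0.0664
  cell (s,a): −0.14·log₂0.14 = 0.3971
  cell (s,b): −0.42·log₂0.42 = 0.5256
  cell (s,c): −0.01·log₂0.01 = 0.0664
  cell (t,a): −0.03·log₂0.03 = 0.1518
  cell (t,b): −0.14·log₂0.14 = 0.3971
  cell (t,c): −0.17·log₂0.17 = 0.4346
Sum = 2.407 bits.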